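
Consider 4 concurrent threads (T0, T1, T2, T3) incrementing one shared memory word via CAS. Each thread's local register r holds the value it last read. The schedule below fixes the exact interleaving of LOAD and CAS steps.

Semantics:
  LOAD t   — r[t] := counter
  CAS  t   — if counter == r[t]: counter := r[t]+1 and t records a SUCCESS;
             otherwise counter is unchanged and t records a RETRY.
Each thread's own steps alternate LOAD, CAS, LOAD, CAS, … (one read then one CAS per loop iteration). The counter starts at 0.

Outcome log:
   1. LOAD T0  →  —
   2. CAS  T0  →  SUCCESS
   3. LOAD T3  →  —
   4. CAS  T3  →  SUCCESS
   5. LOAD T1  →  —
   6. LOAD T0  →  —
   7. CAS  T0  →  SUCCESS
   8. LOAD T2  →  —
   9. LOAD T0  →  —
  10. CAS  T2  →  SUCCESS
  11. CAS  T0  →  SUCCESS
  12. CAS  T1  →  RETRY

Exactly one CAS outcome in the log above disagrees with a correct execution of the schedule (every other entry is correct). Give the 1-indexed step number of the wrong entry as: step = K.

step = 11

Re-executing:
[1] T0.load  rd  (counter 0, T0.r 0)
[2] T0.cas  hit  (counter 1, T0.r 0)
[3] T3.load  rd  (counter 1, T3.r 1)
[4] T3.cas  hit  (counter 2, T3.r 1)
[5] T1.load  rd  (counter 2, T1.r 2)
[6] T0.load  rd  (counter 2, T0.r 2)
[7] T0.cas  hit  (counter 3, T0.r 2)
[8] T2.load  rd  (counter 3, T2.r 3)
[9] T0.load  rd  (counter 3, T0.r 3)
[10] T2.cas  hit  (counter 4, T2.r 3)
[11] T0.cas  miss  (counter 4, T0.r 3)
[12] T1.cas  miss  (counter 4, T1.r 2)
Mismatch at 11.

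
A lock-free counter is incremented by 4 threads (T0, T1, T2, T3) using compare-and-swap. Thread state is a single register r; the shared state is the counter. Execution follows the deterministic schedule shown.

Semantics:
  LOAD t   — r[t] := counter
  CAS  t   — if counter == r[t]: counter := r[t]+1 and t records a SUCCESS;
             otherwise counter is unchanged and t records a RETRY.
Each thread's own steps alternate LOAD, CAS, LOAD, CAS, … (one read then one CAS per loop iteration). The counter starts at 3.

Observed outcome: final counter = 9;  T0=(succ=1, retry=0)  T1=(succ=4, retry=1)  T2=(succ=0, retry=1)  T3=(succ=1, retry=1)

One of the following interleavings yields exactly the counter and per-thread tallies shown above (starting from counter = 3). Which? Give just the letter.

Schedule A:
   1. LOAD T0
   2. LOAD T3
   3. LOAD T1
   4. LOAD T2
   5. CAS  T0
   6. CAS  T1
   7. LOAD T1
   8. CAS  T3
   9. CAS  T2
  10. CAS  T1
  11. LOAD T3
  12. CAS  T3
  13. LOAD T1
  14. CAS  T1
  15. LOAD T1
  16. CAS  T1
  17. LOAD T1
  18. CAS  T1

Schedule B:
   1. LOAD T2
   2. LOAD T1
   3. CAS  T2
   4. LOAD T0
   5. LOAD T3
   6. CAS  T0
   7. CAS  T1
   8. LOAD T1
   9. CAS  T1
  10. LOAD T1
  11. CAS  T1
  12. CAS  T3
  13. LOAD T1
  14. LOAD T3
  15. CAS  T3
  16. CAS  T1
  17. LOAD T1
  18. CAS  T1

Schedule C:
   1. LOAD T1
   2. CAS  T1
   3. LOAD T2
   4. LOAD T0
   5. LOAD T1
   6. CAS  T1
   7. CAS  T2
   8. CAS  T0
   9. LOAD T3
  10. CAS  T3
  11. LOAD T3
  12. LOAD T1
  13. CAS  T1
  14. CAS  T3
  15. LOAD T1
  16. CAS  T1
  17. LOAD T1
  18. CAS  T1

A

Simulating candidate A:
T0 LOAD — after: cnt=3, r=3 — load
T3 LOAD — after: cnt=3, r=3 — load
T1 LOAD — after: cnt=3, r=3 — load
T2 LOAD — after: cnt=3, r=3 — load
T0 CAS — after: cnt=4, r=3 — ok
T1 CAS — after: cnt=4, r=3 — retry
T1 LOAD — after: cnt=4, r=4 — load
T3 CAS — after: cnt=4, r=3 — retry
T2 CAS — after: cnt=4, r=3 — retry
T1 CAS — after: cnt=5, r=4 — ok
T3 LOAD — after: cnt=5, r=5 — load
T3 CAS — after: cnt=6, r=5 — ok
T1 LOAD — after: cnt=6, r=6 — load
T1 CAS — after: cnt=7, r=6 — ok
T1 LOAD — after: cnt=7, r=7 — load
T1 CAS — after: cnt=8, r=7 — ok
T1 LOAD — after: cnt=8, r=8 — load
T1 CAS — after: cnt=9, r=8 — ok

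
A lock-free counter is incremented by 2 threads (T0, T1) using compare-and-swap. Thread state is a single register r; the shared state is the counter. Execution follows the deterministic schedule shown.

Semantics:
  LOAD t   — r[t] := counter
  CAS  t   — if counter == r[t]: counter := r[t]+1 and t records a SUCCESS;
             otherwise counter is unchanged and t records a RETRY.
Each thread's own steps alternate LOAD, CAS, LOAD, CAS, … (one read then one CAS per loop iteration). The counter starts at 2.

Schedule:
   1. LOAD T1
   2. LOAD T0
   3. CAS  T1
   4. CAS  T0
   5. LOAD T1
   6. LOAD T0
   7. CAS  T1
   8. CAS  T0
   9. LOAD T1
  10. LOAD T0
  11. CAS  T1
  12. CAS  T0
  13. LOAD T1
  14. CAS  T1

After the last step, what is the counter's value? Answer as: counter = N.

   1) LOAD T1:  M=2  r_T1=2
   2) LOAD T0:  M=2  r_T0=2
   3) CAS  T1:  M=3  r_T1=2 ✓
   4) CAS  T0:  M=3  r_T0=2 ✗
   5) LOAD T1:  M=3  r_T1=3
   6) LOAD T0:  M=3  r_T0=3
   7) CAS  T1:  M=4  r_T1=3 ✓
   8) CAS  T0:  M=4  r_T0=3 ✗
   9) LOAD T1:  M=4  r_T1=4
  10) LOAD T0:  M=4  r_T0=4
  11) CAS  T1:  M=5  r_T1=4 ✓
  12) CAS  T0:  M=5  r_T0=4 ✗
  13) LOAD T1:  M=5  r_T1=5
  14) CAS  T1:  M=6  r_T1=5 ✓

counter = 6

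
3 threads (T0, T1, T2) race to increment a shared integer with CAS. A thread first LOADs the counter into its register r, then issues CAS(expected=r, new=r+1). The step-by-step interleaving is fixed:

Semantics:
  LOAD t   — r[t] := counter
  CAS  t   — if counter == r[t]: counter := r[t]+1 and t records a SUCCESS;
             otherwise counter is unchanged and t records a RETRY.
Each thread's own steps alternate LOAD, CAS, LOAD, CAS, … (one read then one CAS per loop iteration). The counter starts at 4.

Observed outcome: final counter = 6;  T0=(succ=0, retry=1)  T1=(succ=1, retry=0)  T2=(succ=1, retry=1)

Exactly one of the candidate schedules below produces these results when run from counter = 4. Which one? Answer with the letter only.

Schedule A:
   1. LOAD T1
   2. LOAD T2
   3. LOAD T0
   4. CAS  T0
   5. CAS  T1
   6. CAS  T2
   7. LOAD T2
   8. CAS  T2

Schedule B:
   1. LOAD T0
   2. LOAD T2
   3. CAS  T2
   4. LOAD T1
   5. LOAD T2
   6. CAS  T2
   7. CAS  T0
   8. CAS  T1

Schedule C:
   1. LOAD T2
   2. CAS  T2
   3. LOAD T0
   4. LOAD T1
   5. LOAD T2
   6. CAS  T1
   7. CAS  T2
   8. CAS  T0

C

Tracing schedule C:
1. LOAD T2 → mem=4 r[T2]=4 [LOAD]
2. CAS T2 → mem=5 r[T2]=4 [OK]
3. LOAD T0 → mem=5 r[T0]=5 [LOAD]
4. LOAD T1 → mem=5 r[T1]=5 [LOAD]
5. LOAD T2 → mem=5 r[T2]=5 [LOAD]
6. CAS T1 → mem=6 r[T1]=5 [OK]
7. CAS T2 → mem=6 r[T2]=5 [RETRY]
8. CAS T0 → mem=6 r[T0]=5 [RETRY]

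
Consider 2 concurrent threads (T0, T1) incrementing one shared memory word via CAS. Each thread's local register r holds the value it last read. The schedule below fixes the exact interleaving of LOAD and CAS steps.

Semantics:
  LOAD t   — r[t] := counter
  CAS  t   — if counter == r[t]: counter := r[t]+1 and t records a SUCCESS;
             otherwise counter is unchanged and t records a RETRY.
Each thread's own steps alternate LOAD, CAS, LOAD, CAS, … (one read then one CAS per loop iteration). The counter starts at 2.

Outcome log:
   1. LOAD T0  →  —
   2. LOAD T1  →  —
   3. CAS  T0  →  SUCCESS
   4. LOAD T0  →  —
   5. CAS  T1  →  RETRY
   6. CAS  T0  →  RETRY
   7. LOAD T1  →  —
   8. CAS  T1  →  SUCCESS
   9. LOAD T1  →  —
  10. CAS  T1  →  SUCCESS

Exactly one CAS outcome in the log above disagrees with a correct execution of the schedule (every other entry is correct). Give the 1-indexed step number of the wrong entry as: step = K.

Correct run:
step 1: T0 LOAD ⇒ load; ctr=2 reg=2
step 2: T1 LOAD ⇒ load; ctr=2 reg=2
step 3: T0 CAS ⇒ ok; ctr=3 reg=2
step 4: T0 LOAD ⇒ load; ctr=3 reg=3
step 5: T1 CAS ⇒ retry; ctr=3 reg=2
step 6: T0 CAS ⇒ ok; ctr=4 reg=3
step 7: T1 LOAD ⇒ load; ctr=4 reg=4
step 8: T1 CAS ⇒ ok; ctr=5 reg=4
step 9: T1 LOAD ⇒ load; ctr=5 reg=5
step 10: T1 CAS ⇒ ok; ctr=6 reg=5
Mismatch at 6.

step = 6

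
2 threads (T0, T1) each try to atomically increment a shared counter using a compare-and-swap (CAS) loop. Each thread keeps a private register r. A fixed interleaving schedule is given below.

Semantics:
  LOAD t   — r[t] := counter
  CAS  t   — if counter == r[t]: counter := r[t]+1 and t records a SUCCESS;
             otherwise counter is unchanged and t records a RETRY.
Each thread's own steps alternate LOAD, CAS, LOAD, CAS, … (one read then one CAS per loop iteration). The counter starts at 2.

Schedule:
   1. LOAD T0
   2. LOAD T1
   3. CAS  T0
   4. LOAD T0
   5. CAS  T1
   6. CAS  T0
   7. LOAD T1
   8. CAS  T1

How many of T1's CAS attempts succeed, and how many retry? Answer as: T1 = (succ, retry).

T1 = (1, 1)

#1 T0 reads 2
#2 T1 reads 2
#3 T0 CAS(2→3) writes; counter now 3
#4 T0 reads 3
#5 T1 CAS(2→3) fails; counter now 3
#6 T0 CAS(3→4) writes; counter now 4
#7 T1 reads 4
#8 T1 CAS(4→5) writes; counter now 5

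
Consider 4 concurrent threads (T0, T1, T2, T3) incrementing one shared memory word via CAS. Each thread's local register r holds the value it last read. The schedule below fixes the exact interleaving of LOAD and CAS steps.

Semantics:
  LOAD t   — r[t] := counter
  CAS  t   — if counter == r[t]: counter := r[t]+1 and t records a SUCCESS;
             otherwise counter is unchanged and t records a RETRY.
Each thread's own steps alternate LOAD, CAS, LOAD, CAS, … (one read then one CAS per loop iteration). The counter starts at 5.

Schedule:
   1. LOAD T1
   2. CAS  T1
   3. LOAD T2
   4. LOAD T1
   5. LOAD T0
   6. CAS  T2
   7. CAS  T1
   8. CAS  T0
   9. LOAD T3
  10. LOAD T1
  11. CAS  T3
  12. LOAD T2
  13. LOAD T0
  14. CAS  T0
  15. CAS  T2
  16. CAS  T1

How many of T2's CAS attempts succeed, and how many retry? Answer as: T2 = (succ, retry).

T2 = (1, 1)

T1 LOAD — after: cnt=5, r=5 — load
T1 CAS — after: cnt=6, r=5 — ok
T2 LOAD — after: cnt=6, r=6 — load
T1 LOAD — after: cnt=6, r=6 — load
T0 LOAD — after: cnt=6, r=6 — load
T2 CAS — after: cnt=7, r=6 — ok
T1 CAS — after: cnt=7, r=6 — retry
T0 CAS — after: cnt=7, r=6 — retry
T3 LOAD — after: cnt=7, r=7 — load
T1 LOAD — after: cnt=7, r=7 — load
T3 CAS — after: cnt=8, r=7 — ok
T2 LOAD — after: cnt=8, r=8 — load
T0 LOAD — after: cnt=8, r=8 — load
T0 CAS — after: cnt=9, r=8 — ok
T2 CAS — after: cnt=9, r=8 — retry
T1 CAS — after: cnt=9, r=7 — retry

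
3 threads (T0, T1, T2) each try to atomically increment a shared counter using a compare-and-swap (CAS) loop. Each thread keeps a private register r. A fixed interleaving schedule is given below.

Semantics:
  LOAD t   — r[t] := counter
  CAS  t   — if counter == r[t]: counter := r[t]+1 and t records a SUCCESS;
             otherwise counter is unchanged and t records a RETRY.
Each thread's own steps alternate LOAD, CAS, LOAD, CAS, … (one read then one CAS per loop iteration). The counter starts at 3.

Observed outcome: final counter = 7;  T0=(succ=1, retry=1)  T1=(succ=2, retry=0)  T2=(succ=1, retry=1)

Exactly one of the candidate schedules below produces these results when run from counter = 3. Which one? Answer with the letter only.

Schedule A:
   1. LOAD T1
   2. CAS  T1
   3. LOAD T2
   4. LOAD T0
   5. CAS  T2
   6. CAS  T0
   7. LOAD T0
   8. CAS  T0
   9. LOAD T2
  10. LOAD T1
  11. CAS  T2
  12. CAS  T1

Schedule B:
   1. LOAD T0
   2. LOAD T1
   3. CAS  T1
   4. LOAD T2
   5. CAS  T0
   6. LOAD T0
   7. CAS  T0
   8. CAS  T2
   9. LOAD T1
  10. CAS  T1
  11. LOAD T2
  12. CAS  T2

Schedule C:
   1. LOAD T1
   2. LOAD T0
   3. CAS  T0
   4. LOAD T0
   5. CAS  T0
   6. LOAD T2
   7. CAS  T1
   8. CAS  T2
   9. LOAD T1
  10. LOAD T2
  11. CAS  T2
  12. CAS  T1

B

Simulating candidate B:
[1] T0.load  rd  (counter 3, T0.r 3)
[2] T1.load  rd  (counter 3, T1.r 3)
[3] T1.cas  hit  (counter 4, T1.r 3)
[4] T2.load  rd  (counter 4, T2.r 4)
[5] T0.cas  miss  (counter 4, T0.r 3)
[6] T0.load  rd  (counter 4, T0.r 4)
[7] T0.cas  hit  (counter 5, T0.r 4)
[8] T2.cas  miss  (counter 5, T2.r 4)
[9] T1.load  rd  (counter 5, T1.r 5)
[10] T1.cas  hit  (counter 6, T1.r 5)
[11] T2.load  rd  (counter 6, T2.r 6)
[12] T2.cas  hit  (counter 7, T2.r 6)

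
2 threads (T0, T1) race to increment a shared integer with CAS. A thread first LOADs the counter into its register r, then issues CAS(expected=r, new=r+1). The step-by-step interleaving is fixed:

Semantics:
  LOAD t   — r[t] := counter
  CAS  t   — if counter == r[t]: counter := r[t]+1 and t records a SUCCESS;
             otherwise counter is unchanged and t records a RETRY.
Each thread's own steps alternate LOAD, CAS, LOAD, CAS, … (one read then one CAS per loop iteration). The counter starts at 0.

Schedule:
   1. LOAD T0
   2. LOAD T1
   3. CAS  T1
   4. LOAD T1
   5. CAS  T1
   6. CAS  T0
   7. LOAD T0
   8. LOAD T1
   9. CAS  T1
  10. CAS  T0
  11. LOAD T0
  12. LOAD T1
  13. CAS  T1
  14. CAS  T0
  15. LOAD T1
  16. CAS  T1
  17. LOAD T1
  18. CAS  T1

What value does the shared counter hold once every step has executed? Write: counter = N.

counter = 6

[1] T0.load  rd  (counter 0, T0.r 0)
[2] T1.load  rd  (counter 0, T1.r 0)
[3] T1.cas  hit  (counter 1, T1.r 0)
[4] T1.load  rd  (counter 1, T1.r 1)
[5] T1.cas  hit  (counter 2, T1.r 1)
[6] T0.cas  miss  (counter 2, T0.r 0)
[7] T0.load  rd  (counter 2, T0.r 2)
[8] T1.load  rd  (counter 2, T1.r 2)
[9] T1.cas  hit  (counter 3, T1.r 2)
[10] T0.cas  miss  (counter 3, T0.r 2)
[11] T0.load  rd  (counter 3, T0.r 3)
[12] T1.load  rd  (counter 3, T1.r 3)
[13] T1.cas  hit  (counter 4, T1.r 3)
[14] T0.cas  miss  (counter 4, T0.r 3)
[15] T1.load  rd  (counter 4, T1.r 4)
[16] T1.cas  hit  (counter 5, T1.r 4)
[17] T1.load  rd  (counter 5, T1.r 5)
[18] T1.cas  hit  (counter 6, T1.r 5)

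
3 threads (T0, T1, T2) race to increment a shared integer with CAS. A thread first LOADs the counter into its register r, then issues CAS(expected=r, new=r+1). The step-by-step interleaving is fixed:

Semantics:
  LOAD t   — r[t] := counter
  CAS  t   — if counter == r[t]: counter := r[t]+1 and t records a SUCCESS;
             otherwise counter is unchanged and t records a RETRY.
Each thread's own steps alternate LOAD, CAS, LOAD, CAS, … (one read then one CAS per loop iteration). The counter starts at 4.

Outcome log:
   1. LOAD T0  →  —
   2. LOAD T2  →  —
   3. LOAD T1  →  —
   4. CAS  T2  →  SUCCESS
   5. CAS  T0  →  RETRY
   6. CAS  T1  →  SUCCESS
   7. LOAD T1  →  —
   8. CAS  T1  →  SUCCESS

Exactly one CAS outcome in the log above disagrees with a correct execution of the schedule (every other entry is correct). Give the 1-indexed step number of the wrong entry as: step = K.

step = 6

Re-executing:
   1) LOAD T0:  M=4  r_T0=4
   2) LOAD T2:  M=4  r_T2=4
   3) LOAD T1:  M=4  r_T1=4
   4) CAS  T2:  M=5  r_T2=4 ✓
   5) CAS  T0:  M=5  r_T0=4 ✗
   6) CAS  T1:  M=5  r_T1=4 ✗
   7) LOAD T1:  M=5  r_T1=5
   8) CAS  T1:  M=6  r_T1=5 ✓
Log disagrees first at step 6.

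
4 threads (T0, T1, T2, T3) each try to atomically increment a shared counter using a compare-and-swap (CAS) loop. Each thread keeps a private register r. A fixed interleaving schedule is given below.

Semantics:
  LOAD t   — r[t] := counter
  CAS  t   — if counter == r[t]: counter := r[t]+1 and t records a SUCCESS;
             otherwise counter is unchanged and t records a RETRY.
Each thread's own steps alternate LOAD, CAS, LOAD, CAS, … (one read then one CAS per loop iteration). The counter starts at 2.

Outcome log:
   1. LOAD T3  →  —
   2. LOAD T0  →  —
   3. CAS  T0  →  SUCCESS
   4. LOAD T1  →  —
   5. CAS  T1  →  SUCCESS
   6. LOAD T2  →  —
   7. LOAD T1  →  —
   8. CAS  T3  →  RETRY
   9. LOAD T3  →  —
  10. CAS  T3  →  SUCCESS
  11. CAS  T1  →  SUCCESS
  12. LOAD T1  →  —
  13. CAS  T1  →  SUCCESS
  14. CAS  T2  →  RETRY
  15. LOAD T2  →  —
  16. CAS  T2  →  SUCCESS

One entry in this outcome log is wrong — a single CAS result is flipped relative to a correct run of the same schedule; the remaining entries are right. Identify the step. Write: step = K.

Re-executing:
T3 LOAD — after: cnt=2, r=2 — load
T0 LOAD — after: cnt=2, r=2 — load
T0 CAS — after: cnt=3, r=2 — ok
T1 LOAD — after: cnt=3, r=3 — load
T1 CAS — after: cnt=4, r=3 — ok
T2 LOAD — after: cnt=4, r=4 — load
T1 LOAD — after: cnt=4, r=4 — load
T3 CAS — after: cnt=4, r=2 — retry
T3 LOAD — after: cnt=4, r=4 — load
T3 CAS — after: cnt=5, r=4 — ok
T1 CAS — after: cnt=5, r=4 — retry
T1 LOAD — after: cnt=5, r=5 — load
T1 CAS — after: cnt=6, r=5 — ok
T2 CAS — after: cnt=6, r=4 — retry
T2 LOAD — after: cnt=6, r=6 — load
T2 CAS — after: cnt=7, r=6 — ok
Flip is step 11.

step = 11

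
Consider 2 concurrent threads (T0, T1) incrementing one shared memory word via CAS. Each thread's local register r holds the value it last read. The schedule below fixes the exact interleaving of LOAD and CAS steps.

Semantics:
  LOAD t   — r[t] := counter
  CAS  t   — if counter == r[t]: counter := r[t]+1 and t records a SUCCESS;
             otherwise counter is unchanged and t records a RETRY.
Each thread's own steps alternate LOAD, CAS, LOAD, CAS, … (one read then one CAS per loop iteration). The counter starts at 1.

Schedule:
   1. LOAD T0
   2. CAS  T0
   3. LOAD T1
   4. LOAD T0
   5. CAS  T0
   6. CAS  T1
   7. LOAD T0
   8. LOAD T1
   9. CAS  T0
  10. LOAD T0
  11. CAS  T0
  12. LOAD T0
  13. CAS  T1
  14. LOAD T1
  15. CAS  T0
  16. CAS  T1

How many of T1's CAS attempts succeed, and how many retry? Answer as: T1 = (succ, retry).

T0 LOAD — after: cnt=1, r=1 — load
T0 CAS — after: cnt=2, r=1 — ok
T1 LOAD — after: cnt=2, r=2 — load
T0 LOAD — after: cnt=2, r=2 — load
T0 CAS — after: cnt=3, r=2 — ok
T1 CAS — after: cnt=3, r=2 — retry
T0 LOAD — after: cnt=3, r=3 — load
T1 LOAD — after: cnt=3, r=3 — load
T0 CAS — after: cnt=4, r=3 — ok
T0 LOAD — after: cnt=4, r=4 — load
T0 CAS — after: cnt=5, r=4 — ok
T0 LOAD — after: cnt=5, r=5 — load
T1 CAS — after: cnt=5, r=3 — retry
T1 LOAD — after: cnt=5, r=5 — load
T0 CAS — after: cnt=6, r=5 — ok
T1 CAS — after: cnt=6, r=5 — retry

T1 = (0, 3)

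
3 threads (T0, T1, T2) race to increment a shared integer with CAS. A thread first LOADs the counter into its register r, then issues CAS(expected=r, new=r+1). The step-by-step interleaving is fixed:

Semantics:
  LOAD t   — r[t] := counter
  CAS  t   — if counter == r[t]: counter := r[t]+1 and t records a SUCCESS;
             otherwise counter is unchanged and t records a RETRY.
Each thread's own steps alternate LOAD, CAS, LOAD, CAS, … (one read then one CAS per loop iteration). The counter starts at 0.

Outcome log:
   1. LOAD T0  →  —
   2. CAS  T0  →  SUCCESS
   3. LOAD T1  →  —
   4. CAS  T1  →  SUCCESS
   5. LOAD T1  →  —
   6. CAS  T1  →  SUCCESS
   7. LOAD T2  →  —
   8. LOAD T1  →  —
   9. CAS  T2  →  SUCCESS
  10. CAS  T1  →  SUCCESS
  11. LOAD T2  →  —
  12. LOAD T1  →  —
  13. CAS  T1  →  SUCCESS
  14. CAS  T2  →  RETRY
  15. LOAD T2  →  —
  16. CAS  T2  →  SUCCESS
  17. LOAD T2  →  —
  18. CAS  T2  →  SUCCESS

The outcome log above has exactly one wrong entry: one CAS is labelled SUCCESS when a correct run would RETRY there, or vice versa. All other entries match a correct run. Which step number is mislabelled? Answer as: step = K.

Correct run:
step 1: T0 LOAD ⇒ load; ctr=0 reg=0
step 2: T0 CAS ⇒ ok; ctr=1 reg=0
step 3: T1 LOAD ⇒ load; ctr=1 reg=1
step 4: T1 CAS ⇒ ok; ctr=2 reg=1
step 5: T1 LOAD ⇒ load; ctr=2 reg=2
step 6: T1 CAS ⇒ ok; ctr=3 reg=2
step 7: T2 LOAD ⇒ load; ctr=3 reg=3
step 8: T1 LOAD ⇒ load; ctr=3 reg=3
step 9: T2 CAS ⇒ ok; ctr=4 reg=3
step 10: T1 CAS ⇒ retry; ctr=4 reg=3
step 11: T2 LOAD ⇒ load; ctr=4 reg=4
step 12: T1 LOAD ⇒ load; ctr=4 reg=4
step 13: T1 CAS ⇒ ok; ctr=5 reg=4
step 14: T2 CAS ⇒ retry; ctr=5 reg=4
step 15: T2 LOAD ⇒ load; ctr=5 reg=5
step 16: T2 CAS ⇒ ok; ctr=6 reg=5
step 17: T2 LOAD ⇒ load; ctr=6 reg=6
step 18: T2 CAS ⇒ ok; ctr=7 reg=6
Flip is step 10.

step = 10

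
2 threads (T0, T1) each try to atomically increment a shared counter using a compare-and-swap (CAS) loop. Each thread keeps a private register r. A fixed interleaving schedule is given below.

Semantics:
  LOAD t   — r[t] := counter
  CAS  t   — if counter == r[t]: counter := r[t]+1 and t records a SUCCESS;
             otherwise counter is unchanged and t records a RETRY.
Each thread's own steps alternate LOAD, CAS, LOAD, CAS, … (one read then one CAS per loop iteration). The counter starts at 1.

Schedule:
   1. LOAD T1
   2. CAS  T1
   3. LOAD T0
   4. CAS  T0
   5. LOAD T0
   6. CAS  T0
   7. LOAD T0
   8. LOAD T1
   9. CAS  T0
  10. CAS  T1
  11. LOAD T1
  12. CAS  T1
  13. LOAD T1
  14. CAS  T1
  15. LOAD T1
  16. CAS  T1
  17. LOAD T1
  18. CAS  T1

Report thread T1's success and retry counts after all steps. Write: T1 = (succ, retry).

1. LOAD T1 → mem=1 r[T1]=1 [LOAD]
2. CAS T1 → mem=2 r[T1]=1 [OK]
3. LOAD T0 → mem=2 r[T0]=2 [LOAD]
4. CAS T0 → mem=3 r[T0]=2 [OK]
5. LOAD T0 → mem=3 r[T0]=3 [LOAD]
6. CAS T0 → mem=4 r[T0]=3 [OK]
7. LOAD T0 → mem=4 r[T0]=4 [LOAD]
8. LOAD T1 → mem=4 r[T1]=4 [LOAD]
9. CAS T0 → mem=5 r[T0]=4 [OK]
10. CAS T1 → mem=5 r[T1]=4 [RETRY]
11. LOAD T1 → mem=5 r[T1]=5 [LOAD]
12. CAS T1 → mem=6 r[T1]=5 [OK]
13. LOAD T1 → mem=6 r[T1]=6 [LOAD]
14. CAS T1 → mem=7 r[T1]=6 [OK]
15. LOAD T1 → mem=7 r[T1]=7 [LOAD]
16. CAS T1 → mem=8 r[T1]=7 [OK]
17. LOAD T1 → mem=8 r[T1]=8 [LOAD]
18. CAS T1 → mem=9 r[T1]=8 [OK]

T1 = (5, 1)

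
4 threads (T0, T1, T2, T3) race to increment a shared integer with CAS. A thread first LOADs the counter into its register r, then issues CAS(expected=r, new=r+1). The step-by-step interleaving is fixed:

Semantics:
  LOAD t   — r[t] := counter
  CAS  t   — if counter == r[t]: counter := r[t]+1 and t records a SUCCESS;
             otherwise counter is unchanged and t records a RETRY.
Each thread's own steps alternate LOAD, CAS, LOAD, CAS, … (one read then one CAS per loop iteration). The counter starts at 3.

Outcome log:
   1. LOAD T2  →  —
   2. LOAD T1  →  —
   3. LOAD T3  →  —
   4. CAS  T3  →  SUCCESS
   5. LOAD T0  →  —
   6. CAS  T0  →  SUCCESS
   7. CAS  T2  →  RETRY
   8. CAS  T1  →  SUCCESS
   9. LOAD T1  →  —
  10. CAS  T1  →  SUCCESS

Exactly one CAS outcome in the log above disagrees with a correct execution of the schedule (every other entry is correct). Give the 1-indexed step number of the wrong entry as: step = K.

Reference trace:
[1] T2.load  rd  (counter 3, T2.r 3)
[2] T1.load  rd  (counter 3, T1.r 3)
[3] T3.load  rd  (counter 3, T3.r 3)
[4] T3.cas  hit  (counter 4, T3.r 3)
[5] T0.load  rd  (counter 4, T0.r 4)
[6] T0.cas  hit  (counter 5, T0.r 4)
[7] T2.cas  miss  (counter 5, T2.r 3)
[8] T1.cas  miss  (counter 5, T1.r 3)
[9] T1.load  rd  (counter 5, T1.r 5)
[10] T1.cas  hit  (counter 6, T1.r 5)
Log disagrees first at step 8.

step = 8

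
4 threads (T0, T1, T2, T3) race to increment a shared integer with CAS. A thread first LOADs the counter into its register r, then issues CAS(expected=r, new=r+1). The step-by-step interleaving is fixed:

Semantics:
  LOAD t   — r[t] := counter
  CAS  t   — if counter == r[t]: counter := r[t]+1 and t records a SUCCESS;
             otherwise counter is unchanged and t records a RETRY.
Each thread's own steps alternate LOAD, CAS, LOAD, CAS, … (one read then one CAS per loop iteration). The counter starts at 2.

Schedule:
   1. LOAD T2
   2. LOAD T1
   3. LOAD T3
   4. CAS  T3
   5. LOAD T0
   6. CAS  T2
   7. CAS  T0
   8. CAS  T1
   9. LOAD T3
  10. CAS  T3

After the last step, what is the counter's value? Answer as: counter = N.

#1 T2 reads 2
#2 T1 reads 2
#3 T3 reads 2
#4 T3 CAS(2→3) writes; counter now 3
#5 T0 reads 3
#6 T2 CAS(2→3) fails; counter now 3
#7 T0 CAS(3→4) writes; counter now 4
#8 T1 CAS(2→3) fails; counter now 4
#9 T3 reads 4
#10 T3 CAS(4→5) writes; counter now 5

counter = 5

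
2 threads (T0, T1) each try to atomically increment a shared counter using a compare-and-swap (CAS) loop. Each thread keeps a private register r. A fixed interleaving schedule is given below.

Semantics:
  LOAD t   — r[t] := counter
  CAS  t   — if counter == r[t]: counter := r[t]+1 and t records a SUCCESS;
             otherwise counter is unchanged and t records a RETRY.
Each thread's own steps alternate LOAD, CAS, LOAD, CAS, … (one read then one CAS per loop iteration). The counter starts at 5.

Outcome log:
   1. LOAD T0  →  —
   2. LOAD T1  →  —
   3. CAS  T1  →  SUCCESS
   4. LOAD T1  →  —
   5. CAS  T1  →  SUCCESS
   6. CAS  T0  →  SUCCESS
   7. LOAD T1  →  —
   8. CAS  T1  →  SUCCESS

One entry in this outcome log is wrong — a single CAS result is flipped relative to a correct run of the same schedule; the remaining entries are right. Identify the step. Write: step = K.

Re-executing:
T0 LOAD — after: cnt=5, r=5 — load
T1 LOAD — after: cnt=5, r=5 — load
T1 CAS — after: cnt=6, r=5 — ok
T1 LOAD — after: cnt=6, r=6 — load
T1 CAS — after: cnt=7, r=6 — ok
T0 CAS — after: cnt=7, r=5 — retry
T1 LOAD — after: cnt=7, r=7 — load
T1 CAS — after: cnt=8, r=7 — ok
Log disagrees first at step 6.

step = 6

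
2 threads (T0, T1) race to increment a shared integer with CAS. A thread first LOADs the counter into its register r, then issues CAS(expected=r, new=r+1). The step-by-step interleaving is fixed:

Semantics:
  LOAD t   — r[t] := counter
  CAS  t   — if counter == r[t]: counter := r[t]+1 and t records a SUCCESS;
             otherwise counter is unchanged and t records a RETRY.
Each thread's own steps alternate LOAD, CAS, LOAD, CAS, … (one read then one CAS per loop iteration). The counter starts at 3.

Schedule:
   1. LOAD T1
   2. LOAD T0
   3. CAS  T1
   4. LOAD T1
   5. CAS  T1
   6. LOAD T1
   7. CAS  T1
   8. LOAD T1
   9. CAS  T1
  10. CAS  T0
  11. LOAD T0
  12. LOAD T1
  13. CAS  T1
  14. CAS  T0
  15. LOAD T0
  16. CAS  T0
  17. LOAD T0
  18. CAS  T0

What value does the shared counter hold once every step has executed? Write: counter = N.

counter = 10

#1 T1 reads 3
#2 T0 reads 3
#3 T1 CAS(3→4) writes; counter now 4
#4 T1 reads 4
#5 T1 CAS(4→5) writes; counter now 5
#6 T1 reads 5
#7 T1 CAS(5→6) writes; counter now 6
#8 T1 reads 6
#9 T1 CAS(6→7) writes; counter now 7
#10 T0 CAS(3→4) fails; counter now 7
#11 T0 reads 7
#12 T1 reads 7
#13 T1 CAS(7→8) writes; counter now 8
#14 T0 CAS(7→8) fails; counter now 8
#15 T0 reads 8
#16 T0 CAS(8→9) writes; counter now 9
#17 T0 reads 9
#18 T0 CAS(9→10) writes; counter now 10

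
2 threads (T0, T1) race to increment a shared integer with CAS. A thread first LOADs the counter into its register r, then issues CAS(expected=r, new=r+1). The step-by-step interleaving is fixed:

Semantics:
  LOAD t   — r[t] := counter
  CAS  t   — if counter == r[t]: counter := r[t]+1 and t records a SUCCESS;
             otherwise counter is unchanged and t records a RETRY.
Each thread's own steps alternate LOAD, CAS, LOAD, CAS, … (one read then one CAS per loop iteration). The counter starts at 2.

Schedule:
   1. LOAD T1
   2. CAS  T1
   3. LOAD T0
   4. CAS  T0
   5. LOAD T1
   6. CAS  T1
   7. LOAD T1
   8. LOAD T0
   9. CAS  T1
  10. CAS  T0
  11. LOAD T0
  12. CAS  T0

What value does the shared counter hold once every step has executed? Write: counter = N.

[1] T1.load  rd  (counter 2, T1.r 2)
[2] T1.cas  hit  (counter 3, T1.r 2)
[3] T0.load  rd  (counter 3, T0.r 3)
[4] T0.cas  hit  (counter 4, T0.r 3)
[5] T1.load  rd  (counter 4, T1.r 4)
[6] T1.cas  hit  (counter 5, T1.r 4)
[7] T1.load  rd  (counter 5, T1.r 5)
[8] T0.load  rd  (counter 5, T0.r 5)
[9] T1.cas  hit  (counter 6, T1.r 5)
[10] T0.cas  miss  (counter 6, T0.r 5)
[11] T0.load  rd  (counter 6, T0.r 6)
[12] T0.cas  hit  (counter 7, T0.r 6)

counter = 7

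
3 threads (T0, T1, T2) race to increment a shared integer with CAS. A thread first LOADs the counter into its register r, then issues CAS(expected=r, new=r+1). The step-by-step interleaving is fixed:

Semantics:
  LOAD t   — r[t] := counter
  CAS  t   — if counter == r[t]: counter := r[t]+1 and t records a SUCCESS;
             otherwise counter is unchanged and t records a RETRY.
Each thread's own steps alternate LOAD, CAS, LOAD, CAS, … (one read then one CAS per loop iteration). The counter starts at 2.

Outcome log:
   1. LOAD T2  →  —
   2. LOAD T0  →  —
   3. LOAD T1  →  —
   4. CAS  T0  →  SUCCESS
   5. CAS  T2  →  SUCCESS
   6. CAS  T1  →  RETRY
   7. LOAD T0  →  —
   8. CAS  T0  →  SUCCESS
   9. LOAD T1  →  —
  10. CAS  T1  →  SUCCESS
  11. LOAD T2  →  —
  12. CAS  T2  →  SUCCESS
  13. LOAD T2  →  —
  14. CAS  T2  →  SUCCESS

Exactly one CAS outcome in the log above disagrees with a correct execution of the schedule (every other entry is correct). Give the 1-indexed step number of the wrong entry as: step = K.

Re-executing:
#1 T2 reads 2
#2 T0 reads 2
#3 T1 reads 2
#4 T0 CAS(2→3) writes; counter now 3
#5 T2 CAS(2→3) fails; counter now 3
#6 T1 CAS(2→3) fails; counter now 3
#7 T0 reads 3
#8 T0 CAS(3→4) writes; counter now 4
#9 T1 reads 4
#10 T1 CAS(4→5) writes; counter now 5
#11 T2 reads 5
#12 T2 CAS(5→6) writes; counter now 6
#13 T2 reads 6
#14 T2 CAS(6→7) writes; counter now 7
Flip is step 5.

step = 5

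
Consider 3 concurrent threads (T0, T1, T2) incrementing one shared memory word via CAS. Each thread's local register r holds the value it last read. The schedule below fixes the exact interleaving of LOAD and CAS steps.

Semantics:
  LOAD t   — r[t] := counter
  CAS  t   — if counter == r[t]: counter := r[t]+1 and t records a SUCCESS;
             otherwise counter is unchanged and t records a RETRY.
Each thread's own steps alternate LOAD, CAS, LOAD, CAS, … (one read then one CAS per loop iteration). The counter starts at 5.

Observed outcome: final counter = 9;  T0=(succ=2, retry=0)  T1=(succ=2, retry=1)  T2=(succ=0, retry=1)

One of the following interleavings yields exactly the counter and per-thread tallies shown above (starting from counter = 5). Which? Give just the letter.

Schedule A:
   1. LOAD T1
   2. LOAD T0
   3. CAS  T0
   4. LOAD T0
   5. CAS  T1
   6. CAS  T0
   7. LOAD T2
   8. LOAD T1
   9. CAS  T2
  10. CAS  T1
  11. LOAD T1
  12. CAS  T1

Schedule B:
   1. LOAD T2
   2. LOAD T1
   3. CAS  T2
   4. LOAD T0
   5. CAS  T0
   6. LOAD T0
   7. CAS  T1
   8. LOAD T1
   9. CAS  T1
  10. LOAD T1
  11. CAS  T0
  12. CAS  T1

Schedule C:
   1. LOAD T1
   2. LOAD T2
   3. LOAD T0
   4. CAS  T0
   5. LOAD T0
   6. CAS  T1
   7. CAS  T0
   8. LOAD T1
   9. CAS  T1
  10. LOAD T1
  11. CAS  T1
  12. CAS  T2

C

Simulating candidate C:
step 1: T1 LOAD ⇒ load; ctr=5 reg=5
step 2: T2 LOAD ⇒ load; ctr=5 reg=5
step 3: T0 LOAD ⇒ load; ctr=5 reg=5
step 4: T0 CAS ⇒ ok; ctr=6 reg=5
step 5: T0 LOAD ⇒ load; ctr=6 reg=6
step 6: T1 CAS ⇒ retry; ctr=6 reg=5
step 7: T0 CAS ⇒ ok; ctr=7 reg=6
step 8: T1 LOAD ⇒ load; ctr=7 reg=7
step 9: T1 CAS ⇒ ok; ctr=8 reg=7
step 10: T1 LOAD ⇒ load; ctr=8 reg=8
step 11: T1 CAS ⇒ ok; ctr=9 reg=8
step 12: T2 CAS ⇒ retry; ctr=9 reg=5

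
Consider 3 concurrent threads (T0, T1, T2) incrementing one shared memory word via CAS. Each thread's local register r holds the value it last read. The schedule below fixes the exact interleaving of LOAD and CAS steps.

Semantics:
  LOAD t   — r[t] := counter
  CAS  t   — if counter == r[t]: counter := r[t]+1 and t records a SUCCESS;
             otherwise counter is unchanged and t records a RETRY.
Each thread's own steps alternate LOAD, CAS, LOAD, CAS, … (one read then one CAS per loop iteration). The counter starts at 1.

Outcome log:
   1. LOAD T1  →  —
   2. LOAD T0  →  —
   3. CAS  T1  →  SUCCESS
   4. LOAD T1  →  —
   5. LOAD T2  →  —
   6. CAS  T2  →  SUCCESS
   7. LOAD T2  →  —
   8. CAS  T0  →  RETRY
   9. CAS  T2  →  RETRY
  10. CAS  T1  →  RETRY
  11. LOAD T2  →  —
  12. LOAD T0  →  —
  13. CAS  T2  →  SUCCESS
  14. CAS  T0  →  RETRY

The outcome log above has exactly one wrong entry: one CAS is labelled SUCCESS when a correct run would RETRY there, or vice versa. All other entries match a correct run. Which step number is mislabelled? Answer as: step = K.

Re-executing:
   1) LOAD T1:  M=1  r_T1=1
   2) LOAD T0:  M=1  r_T0=1
   3) CAS  T1:  M=2  r_T1=1 ✓
   4) LOAD T1:  M=2  r_T1=2
   5) LOAD T2:  M=2  r_T2=2
   6) CAS  T2:  M=3  r_T2=2 ✓
   7) LOAD T2:  M=3  r_T2=3
   8) CAS  T0:  M=3  r_T0=1 ✗
   9) CAS  T2:  M=4  r_T2=3 ✓
  10) CAS  T1:  M=4  r_T1=2 ✗
  11) LOAD T2:  M=4  r_T2=4
  12) LOAD T0:  M=4  r_T0=4
  13) CAS  T2:  M=5  r_T2=4 ✓
  14) CAS  T0:  M=5  r_T0=4 ✗
Flip is step 9.

step = 9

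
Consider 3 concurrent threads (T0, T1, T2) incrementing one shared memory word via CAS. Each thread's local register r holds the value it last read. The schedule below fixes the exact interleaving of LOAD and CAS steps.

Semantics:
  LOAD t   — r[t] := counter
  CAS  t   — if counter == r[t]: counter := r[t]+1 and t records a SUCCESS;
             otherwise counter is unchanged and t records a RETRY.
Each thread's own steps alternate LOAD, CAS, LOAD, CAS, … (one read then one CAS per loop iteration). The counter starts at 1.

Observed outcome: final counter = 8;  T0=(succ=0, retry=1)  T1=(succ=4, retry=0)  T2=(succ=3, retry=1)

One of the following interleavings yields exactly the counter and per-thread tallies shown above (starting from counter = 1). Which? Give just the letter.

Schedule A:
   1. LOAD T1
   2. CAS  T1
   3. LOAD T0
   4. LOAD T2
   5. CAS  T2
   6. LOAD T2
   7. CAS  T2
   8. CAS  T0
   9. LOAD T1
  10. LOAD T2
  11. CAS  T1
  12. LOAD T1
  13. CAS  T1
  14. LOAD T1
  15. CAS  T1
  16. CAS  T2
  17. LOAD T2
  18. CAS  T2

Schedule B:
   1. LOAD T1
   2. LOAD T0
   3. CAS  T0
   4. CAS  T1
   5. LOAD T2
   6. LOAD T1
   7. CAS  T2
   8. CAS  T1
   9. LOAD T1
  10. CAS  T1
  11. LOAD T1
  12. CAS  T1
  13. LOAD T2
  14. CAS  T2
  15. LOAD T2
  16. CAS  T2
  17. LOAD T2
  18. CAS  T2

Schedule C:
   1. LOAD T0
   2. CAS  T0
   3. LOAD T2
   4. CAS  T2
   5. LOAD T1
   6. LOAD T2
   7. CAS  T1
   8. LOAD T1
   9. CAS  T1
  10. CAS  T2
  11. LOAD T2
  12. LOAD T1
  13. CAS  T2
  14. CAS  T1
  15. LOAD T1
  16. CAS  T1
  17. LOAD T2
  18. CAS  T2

Run A:
1. LOAD T1 → mem=1 r[T1]=1 [LOAD]
2. CAS T1 → mem=2 r[T1]=1 [OK]
3. LOAD T0 → mem=2 r[T0]=2 [LOAD]
4. LOAD T2 → mem=2 r[T2]=2 [LOAD]
5. CAS T2 → mem=3 r[T2]=2 [OK]
6. LOAD T2 → mem=3 r[T2]=3 [LOAD]
7. CAS T2 → mem=4 r[T2]=3 [OK]
8. CAS T0 → mem=4 r[T0]=2 [RETRY]
9. LOAD T1 → mem=4 r[T1]=4 [LOAD]
10. LOAD T2 → mem=4 r[T2]=4 [LOAD]
11. CAS T1 → mem=5 r[T1]=4 [OK]
12. LOAD T1 → mem=5 r[T1]=5 [LOAD]
13. CAS T1 → mem=6 r[T1]=5 [OK]
14. LOAD T1 → mem=6 r[T1]=6 [LOAD]
15. CAS T1 → mem=7 r[T1]=6 [OK]
16. CAS T2 → mem=7 r[T2]=4 [RETRY]
17. LOAD T2 → mem=7 r[T2]=7 [LOAD]
18. CAS T2 → mem=8 r[T2]=7 [OK]

A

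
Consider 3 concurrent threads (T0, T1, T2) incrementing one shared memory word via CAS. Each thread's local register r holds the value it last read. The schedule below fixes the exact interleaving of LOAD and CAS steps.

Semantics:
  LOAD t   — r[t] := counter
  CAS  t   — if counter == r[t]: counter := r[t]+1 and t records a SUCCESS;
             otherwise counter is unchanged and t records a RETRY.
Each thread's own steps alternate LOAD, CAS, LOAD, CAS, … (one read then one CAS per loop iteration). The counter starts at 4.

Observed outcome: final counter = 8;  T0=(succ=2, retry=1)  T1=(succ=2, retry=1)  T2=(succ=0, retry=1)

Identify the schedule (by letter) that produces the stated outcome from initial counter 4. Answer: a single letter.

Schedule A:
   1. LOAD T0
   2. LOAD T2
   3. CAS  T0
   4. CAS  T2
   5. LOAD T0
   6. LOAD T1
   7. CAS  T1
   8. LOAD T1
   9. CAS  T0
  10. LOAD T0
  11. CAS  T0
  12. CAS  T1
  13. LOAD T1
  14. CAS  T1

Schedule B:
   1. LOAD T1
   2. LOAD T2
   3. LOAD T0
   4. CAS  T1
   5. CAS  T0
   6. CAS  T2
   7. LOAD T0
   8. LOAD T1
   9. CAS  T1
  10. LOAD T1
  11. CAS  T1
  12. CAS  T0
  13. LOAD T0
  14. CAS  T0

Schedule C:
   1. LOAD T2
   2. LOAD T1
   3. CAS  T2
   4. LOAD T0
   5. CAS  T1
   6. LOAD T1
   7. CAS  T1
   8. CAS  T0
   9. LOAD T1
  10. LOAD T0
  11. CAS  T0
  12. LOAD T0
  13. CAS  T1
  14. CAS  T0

A

Tracing schedule A:
[1] T0.load  rd  (counter 4, T0.r 4)
[2] T2.load  rd  (counter 4, T2.r 4)
[3] T0.cas  hit  (counter 5, T0.r 4)
[4] T2.cas  miss  (counter 5, T2.r 4)
[5] T0.load  rd  (counter 5, T0.r 5)
[6] T1.load  rd  (counter 5, T1.r 5)
[7] T1.cas  hit  (counter 6, T1.r 5)
[8] T1.load  rd  (counter 6, T1.r 6)
[9] T0.cas  miss  (counter 6, T0.r 5)
[10] T0.load  rd  (counter 6, T0.r 6)
[11] T0.cas  hit  (counter 7, T0.r 6)
[12] T1.cas  miss  (counter 7, T1.r 6)
[13] T1.load  rd  (counter 7, T1.r 7)
[14] T1.cas  hit  (counter 8, T1.r 7)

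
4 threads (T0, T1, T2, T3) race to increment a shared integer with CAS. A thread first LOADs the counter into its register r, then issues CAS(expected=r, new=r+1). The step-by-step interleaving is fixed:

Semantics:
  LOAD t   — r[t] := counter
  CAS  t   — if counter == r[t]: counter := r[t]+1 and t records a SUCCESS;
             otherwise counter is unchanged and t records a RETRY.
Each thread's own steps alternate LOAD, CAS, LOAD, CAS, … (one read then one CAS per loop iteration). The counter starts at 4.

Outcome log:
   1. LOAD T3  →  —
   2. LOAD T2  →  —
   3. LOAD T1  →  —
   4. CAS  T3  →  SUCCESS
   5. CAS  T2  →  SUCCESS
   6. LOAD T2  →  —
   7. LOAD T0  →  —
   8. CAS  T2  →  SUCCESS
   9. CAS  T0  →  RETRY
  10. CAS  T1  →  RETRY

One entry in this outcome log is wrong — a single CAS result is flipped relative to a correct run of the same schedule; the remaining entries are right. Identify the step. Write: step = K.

Reference trace:
[1] T3.load  rd  (counter 4, T3.r 4)
[2] T2.load  rd  (counter 4, T2.r 4)
[3] T1.load  rd  (counter 4, T1.r 4)
[4] T3.cas  hit  (counter 5, T3.r 4)
[5] T2.cas  miss  (counter 5, T2.r 4)
[6] T2.load  rd  (counter 5, T2.r 5)
[7] T0.load  rd  (counter 5, T0.r 5)
[8] T2.cas  hit  (counter 6, T2.r 5)
[9] T0.cas  miss  (counter 6, T0.r 5)
[10] T1.cas  miss  (counter 6, T1.r 4)
Mismatch at 5.

step = 5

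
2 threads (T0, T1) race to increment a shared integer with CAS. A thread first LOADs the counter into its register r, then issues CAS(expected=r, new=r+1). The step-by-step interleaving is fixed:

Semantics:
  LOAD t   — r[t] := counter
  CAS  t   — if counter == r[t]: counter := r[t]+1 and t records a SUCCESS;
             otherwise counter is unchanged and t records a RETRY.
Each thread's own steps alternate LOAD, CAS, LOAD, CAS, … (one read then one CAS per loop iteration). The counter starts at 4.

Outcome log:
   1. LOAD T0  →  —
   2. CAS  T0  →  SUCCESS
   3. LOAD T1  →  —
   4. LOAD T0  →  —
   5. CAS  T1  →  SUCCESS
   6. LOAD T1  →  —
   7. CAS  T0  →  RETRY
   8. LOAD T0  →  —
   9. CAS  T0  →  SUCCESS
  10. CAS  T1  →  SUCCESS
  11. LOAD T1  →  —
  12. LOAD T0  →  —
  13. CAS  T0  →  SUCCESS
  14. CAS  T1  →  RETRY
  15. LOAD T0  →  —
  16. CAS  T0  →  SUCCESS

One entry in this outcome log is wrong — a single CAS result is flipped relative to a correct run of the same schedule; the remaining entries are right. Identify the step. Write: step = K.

step = 10

Reference trace:
[1] T0.load  rd  (counter 4, T0.r 4)
[2] T0.cas  hit  (counter 5, T0.r 4)
[3] T1.load  rd  (counter 5, T1.r 5)
[4] T0.load  rd  (counter 5, T0.r 5)
[5] T1.cas  hit  (counter 6, T1.r 5)
[6] T1.load  rd  (counter 6, T1.r 6)
[7] T0.cas  miss  (counter 6, T0.r 5)
[8] T0.load  rd  (counter 6, T0.r 6)
[9] T0.cas  hit  (counter 7, T0.r 6)
[10] T1.cas  miss  (counter 7, T1.r 6)
[11] T1.load  rd  (counter 7, T1.r 7)
[12] T0.load  rd  (counter 7, T0.r 7)
[13] T0.cas  hit  (counter 8, T0.r 7)
[14] T1.cas  miss  (counter 8, T1.r 7)
[15] T0.load  rd  (counter 8, T0.r 8)
[16] T0.cas  hit  (counter 9, T0.r 8)
Flip is step 10.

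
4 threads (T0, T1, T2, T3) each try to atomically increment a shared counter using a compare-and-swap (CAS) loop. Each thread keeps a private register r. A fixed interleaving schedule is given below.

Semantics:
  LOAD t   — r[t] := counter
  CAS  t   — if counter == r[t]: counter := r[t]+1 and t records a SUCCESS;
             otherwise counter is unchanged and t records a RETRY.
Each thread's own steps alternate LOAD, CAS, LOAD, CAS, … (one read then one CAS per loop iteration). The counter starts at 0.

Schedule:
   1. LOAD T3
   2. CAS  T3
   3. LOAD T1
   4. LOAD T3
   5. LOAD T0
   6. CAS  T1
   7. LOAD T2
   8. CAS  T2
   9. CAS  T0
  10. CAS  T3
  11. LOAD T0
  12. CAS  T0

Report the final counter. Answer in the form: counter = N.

#1 T3 reads 0
#2 T3 CAS(0→1) writes; counter now 1
#3 T1 reads 1
#4 T3 reads 1
#5 T0 reads 1
#6 T1 CAS(1→2) writes; counter now 2
#7 T2 reads 2
#8 T2 CAS(2→3) writes; counter now 3
#9 T0 CAS(1→2) fails; counter now 3
#10 T3 CAS(1→2) fails; counter now 3
#11 T0 reads 3
#12 T0 CAS(3→4) writes; counter now 4

counter = 4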